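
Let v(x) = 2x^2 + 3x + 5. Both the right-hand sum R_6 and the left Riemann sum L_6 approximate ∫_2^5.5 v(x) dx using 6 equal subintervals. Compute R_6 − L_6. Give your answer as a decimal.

R_6 ≈ 181.23032.
L_6 ≈ 144.48032.
R_6 − L_6 = 36.75.

36.75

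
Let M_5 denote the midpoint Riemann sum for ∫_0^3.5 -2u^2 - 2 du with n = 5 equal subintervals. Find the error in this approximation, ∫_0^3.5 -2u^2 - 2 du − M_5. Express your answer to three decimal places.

Exact integral: ∫_0^3.5 f(u) du ≈ -35.58333.
M_5 = -35.2975.
Error ≈ -35.58333 − (-35.2975) ≈ -0.286.

-0.286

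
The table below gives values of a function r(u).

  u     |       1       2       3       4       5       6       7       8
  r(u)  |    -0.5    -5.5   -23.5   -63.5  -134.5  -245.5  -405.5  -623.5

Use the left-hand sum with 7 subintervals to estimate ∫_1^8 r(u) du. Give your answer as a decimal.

-878.5

Δu = 1.
Sum = 1·[(-0.5) + (-5.5) + (-23.5) + (-63.5) + (-134.5) + (-245.5) + (-405.5)] = -878.5.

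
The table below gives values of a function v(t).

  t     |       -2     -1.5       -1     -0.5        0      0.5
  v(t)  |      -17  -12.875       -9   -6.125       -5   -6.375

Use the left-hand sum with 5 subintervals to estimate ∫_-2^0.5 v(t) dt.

Δt = 0.5.
Sum = 0.5·[(-17) + (-12.875) + (-9) + (-6.125) + (-5)] = -25.

-25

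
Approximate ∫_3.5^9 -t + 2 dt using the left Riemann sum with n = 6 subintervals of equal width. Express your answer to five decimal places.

Δt = (9 − 3.5)/6 = 11/12.
Left endpoints: 3.5, 53/12, 16/3, 6.25, 43/6, 97/12.
f(3.5) = -1.5, f(53/12) = -29/12, f(16/3) = -10/3, f(6.25) = -4.25, f(43/6) = -31/6, f(97/12) = -73/12.
Sum = Δt · [f(3.5) + f(53/12) + f(16/3) + ...].
Sum ≈ -20.85417.

-20.85417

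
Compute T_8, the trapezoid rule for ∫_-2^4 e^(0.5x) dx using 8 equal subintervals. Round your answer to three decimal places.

Δx = (4 − (-2))/8 = 0.75.
f(-2) ≈ 0.368, f(-1.25) ≈ 0.535, f(-0.5) ≈ 0.779, f(0.25) ≈ 1.133, f(1) ≈ 1.649, f(1.75) ≈ 2.399, f(2.5) ≈ 3.490, f(3.25) ≈ 5.078, f(4) ≈ 7.389.
T_8 = (Δx/2)·[f(x_0) + 2f(x_1) + ... + 2f(x_{7}) + f(x_8)].
Sum ≈ 14.207.

14.207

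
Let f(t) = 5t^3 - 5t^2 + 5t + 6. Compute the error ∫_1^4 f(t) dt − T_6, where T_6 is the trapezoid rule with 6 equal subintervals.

Exact integral: ∫_1^4 f(t) dt = 269.25.
T_6 = 273.3125.
Error = 269.25 − 273.3125 = -4.0625.

-4.0625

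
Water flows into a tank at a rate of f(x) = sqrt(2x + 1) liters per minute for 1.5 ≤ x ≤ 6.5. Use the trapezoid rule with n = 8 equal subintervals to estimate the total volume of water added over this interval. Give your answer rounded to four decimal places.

Δx = (6.5 − 1.5)/8 = 0.625.
f(1.5) ≈ 2.0000, f(2.125) ≈ 2.2913, f(2.75) ≈ 2.5495, f(3.375) ≈ 2.7839, f(4) ≈ 3.0000, f(4.625) ≈ 3.2016, f(5.25) ≈ 3.3912, f(5.875) ≈ 3.5707, f(6.5) ≈ 3.7417.
T_8 = (Δx/2)·[f(x_0) + 2f(x_1) + ... + 2f(x_{7}) + f(x_8)].
Sum ≈ 14.7868.

14.7868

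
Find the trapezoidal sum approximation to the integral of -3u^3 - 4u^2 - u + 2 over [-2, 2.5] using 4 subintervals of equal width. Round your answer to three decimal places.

-46.854

Δu = (2.5 − (-2))/4 = 1.125.
f(-2) = 12, f(-0.875) = 933/512, f(0.25) = 1.453125, f(1.375) = -7545/512, f(2.5) = -72.375.
T_4 = (Δu/2)·[f(u_0) + 2f(u_1) + 2f(u_2) + 2f(u_3) + f(u_4)].
Sum ≈ -46.854.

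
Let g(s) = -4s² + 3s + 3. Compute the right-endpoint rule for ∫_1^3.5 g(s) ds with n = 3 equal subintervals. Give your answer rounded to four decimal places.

-48.2407

Δs = (3.5 − 1)/3 = 5/6.
Right endpoints: 11/6, 8/3, 3.5.
g(11/6) = -89/18, g(8/3) = -157/9, g(3.5) = -35.5.
Sum = Δs · [g(11/6) + g(8/3) + g(3.5)].
Sum ≈ -48.2407.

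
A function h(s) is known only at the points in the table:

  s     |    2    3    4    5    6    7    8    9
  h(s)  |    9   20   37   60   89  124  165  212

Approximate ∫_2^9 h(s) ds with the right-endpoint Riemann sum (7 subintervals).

707

Δs = 1.
Sum = 1·[20 + 37 + 60 + 89 + 124 + 165 + 212] = 707.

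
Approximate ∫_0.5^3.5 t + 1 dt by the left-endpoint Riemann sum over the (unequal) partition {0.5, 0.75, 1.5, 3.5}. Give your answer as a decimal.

Subinterval widths: 0.25, 0.75, 2.
Left endpoints: 0.5, 0.75, 1.5.
f(0.5) = 1.5, f(0.75) = 1.75, f(1.5) = 2.5.
Sum = Σ Δt_i · f(t_i).
Sum = 6.6875.

6.6875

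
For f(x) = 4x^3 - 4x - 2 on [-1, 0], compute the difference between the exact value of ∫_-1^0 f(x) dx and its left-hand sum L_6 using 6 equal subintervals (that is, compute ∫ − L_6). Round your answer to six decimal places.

Exact integral: ∫_-1^0 f(x) dx = -1.
L_6 ≈ -1.02777778.
Error ≈ -1 − (-1.02777778) ≈ 0.027778.

0.027778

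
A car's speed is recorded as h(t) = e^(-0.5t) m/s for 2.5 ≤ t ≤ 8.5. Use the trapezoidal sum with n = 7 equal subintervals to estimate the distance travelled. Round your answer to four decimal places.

Δt = (8.5 − 2.5)/7 = 6/7.
h(2.5) ≈ 0.2865, h(47/14) ≈ 0.1866, h(59/14) ≈ 0.1216, h(71/14) ≈ 0.0792, h(83/14) ≈ 0.0516, h(95/14) ≈ 0.0336, h(107/14) ≈ 0.0219, h(8.5) ≈ 0.0143.
T_7 = (Δt/2)·[h(t_0) + 2h(t_1) + ... + 2h(t_{6}) + h(t_7)].
Sum ≈ 0.5528.

0.5528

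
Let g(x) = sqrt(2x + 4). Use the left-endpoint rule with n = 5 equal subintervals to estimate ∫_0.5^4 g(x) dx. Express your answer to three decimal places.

9.693

Δx = (4 − 0.5)/5 = 0.7.
Left endpoints: 0.5, 1.2, 1.9, 2.6, 3.3.
g(0.5) ≈ 2.236, g(1.2) ≈ 2.530, g(1.9) ≈ 2.793, g(2.6) ≈ 3.033, g(3.3) ≈ 3.256.
Sum = Δx · [g(0.5) + g(1.2) + g(1.9) + g(2.6) + g(3.3)].
Sum ≈ 9.693.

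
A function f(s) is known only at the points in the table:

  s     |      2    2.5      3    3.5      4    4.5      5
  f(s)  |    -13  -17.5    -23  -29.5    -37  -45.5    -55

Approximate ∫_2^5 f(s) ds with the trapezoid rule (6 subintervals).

Δs = 0.5.
T_6 = (0.5/2)·[(-13) + 2·(-17.5) + 2·(-23) + 2·(-29.5) + 2·(-37) + 2·(-45.5) + (-55)] = -93.25.

-93.25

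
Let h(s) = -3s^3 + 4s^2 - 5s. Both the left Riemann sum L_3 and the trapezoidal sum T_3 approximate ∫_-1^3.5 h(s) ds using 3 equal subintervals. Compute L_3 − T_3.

81.84375

L_3 = -11.8125.
T_3 = -93.65625.
L_3 − T_3 = 81.84375.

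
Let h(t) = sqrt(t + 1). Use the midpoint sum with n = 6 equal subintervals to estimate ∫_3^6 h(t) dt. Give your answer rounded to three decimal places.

Δt = (6 − 3)/6 = 0.5.
Midpoints: 3.25, 3.75, 4.25, 4.75, 5.25, 5.75.
h(3.25) ≈ 2.062, h(3.75) ≈ 2.179, h(4.25) ≈ 2.291, h(4.75) ≈ 2.398, h(5.25) ≈ 2.500, h(5.75) ≈ 2.598.
Sum = Δt · [h(3.25) + h(3.75) + h(4.25) + ...].
Sum ≈ 7.014.

7.014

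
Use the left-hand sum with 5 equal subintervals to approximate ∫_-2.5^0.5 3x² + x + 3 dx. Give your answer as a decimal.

26.79

Δx = (0.5 − (-2.5))/5 = 0.6.
Left endpoints: -2.5, -1.9, -1.3, -0.7, -0.1.
f(-2.5) = 19.25, f(-1.9) = 11.93, f(-1.3) = 6.77, f(-0.7) = 3.77, f(-0.1) = 2.93.
Sum = Δx · [f(-2.5) + f(-1.9) + f(-1.3) + f(-0.7) + f(-0.1)].
Sum = 26.79.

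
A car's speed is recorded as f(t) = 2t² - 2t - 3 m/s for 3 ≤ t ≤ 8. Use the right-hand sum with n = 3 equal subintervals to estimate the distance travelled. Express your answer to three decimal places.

341.296

Δt = (8 − 3)/3 = 5/3.
Right endpoints: 14/3, 19/3, 8.
f(14/3) = 281/9, f(19/3) = 581/9, f(8) = 109.
Sum = Δt · [f(14/3) + f(19/3) + f(8)].
Sum ≈ 341.296.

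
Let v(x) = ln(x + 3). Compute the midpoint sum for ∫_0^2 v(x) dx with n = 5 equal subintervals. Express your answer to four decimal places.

2.7522

Δx = (2 − 0)/5 = 0.4.
Midpoints: 0.2, 0.6, 1, 1.4, 1.8.
v(0.2) ≈ 1.1632, v(0.6) ≈ 1.2809, v(1) ≈ 1.3863, v(1.4) ≈ 1.4816, v(1.8) ≈ 1.5686.
Sum = Δx · [v(0.2) + v(0.6) + v(1) + v(1.4) + v(1.8)].
Sum ≈ 2.7522.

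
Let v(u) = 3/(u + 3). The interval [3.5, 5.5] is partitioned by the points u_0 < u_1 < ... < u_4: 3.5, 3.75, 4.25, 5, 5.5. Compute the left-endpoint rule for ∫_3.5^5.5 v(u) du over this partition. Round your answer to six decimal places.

0.835452

Subinterval widths: 0.25, 0.5, 0.75, 0.5.
Left endpoints: 3.5, 3.75, 4.25, 5.
v(3.5) = 6/13, v(3.75) = 4/9, v(4.25) = 12/29, v(5) = 0.375.
Sum = Σ Δu_i · v(u_i).
Sum ≈ 0.835452.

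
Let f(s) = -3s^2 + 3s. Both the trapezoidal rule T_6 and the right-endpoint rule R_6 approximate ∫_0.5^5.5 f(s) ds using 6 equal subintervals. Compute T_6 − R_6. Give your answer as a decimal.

31.25

T_6 ≈ -122.98611111.
R_6 ≈ -154.23611111.
T_6 − R_6 = 31.25.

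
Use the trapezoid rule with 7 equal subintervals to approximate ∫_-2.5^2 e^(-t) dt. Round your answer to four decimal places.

12.4592

Δt = (2 − (-2.5))/7 = 9/14.
f(-2.5) ≈ 12.1825, f(-13/7) ≈ 6.4054, f(-17/14) ≈ 3.3679, f(-4/7) ≈ 1.7708, f(1/14) ≈ 0.9311, f(5/7) ≈ 0.4895, f(19/14) ≈ 0.2574, f(2) ≈ 0.1353.
T_7 = (Δt/2)·[f(t_0) + 2f(t_1) + ... + 2f(t_{6}) + f(t_7)].
Sum ≈ 12.4592.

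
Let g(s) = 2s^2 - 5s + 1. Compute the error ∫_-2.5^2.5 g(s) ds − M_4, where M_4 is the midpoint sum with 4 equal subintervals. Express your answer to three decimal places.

Exact integral: ∫_-2.5^2.5 g(s) ds ≈ 25.83333.
M_4 = 24.53125.
Error ≈ 25.83333 − 24.53125 ≈ 1.302.

1.302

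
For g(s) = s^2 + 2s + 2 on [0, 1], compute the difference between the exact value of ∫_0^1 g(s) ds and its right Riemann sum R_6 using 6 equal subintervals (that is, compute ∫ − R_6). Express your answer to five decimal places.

Exact integral: ∫_0^1 g(s) ds ≈ 3.3333333.
R_6 ≈ 3.5879630.
Error ≈ 3.3333333 − 3.5879630 ≈ -0.25463.

-0.25463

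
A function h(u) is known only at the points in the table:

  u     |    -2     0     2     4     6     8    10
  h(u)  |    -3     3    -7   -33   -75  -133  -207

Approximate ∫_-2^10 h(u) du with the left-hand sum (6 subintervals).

Δu = 2.
Sum = 2·[(-3) + 3 + (-7) + (-33) + (-75) + (-133)] = -496.

-496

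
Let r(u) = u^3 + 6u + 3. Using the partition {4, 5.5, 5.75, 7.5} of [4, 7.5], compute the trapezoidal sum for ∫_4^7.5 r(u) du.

Subinterval widths: 1.5, 0.25, 1.75.
r(4) = 91, r(5.5) = 202.375, r(5.75) = 227.609375, r(7.5) = 469.875.
On each subinterval the trapezoid contributes (Δu_i/2)·[r(u_{i-1}) + r(u_i)].
Sum = 884.078125.

884.078125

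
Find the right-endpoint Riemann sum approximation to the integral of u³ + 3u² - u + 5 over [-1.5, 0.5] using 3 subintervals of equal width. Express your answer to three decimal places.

Δu = (0.5 − (-1.5))/3 = 2/3.
Right endpoints: -5/6, -1/6, 0.5.
f(-5/6) = 1585/216, f(-1/6) = 1133/216, f(0.5) = 5.375.
Sum = Δu · [f(-5/6) + f(-1/6) + f(0.5)].
Sum ≈ 11.972.

11.972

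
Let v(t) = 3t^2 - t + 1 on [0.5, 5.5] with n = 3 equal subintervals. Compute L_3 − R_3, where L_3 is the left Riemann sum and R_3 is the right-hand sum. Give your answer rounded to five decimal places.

-141.66667

L_3 ≈ 92.3611111.
R_3 ≈ 234.0277778.
L_3 − R_3 ≈ -141.66667.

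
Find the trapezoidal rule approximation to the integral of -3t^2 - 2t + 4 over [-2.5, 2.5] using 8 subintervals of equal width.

Δt = (2.5 − (-2.5))/8 = 0.625.
f(-2.5) = -9.75, f(-1.875) = -2.796875, f(-1.25) = 1.8125, f(-0.625) = 4.078125, f(0) = 4, f(0.625) = 1.578125, f(1.25) = -3.1875, f(1.875) = -10.296875, f(2.5) = -19.75.
T_8 = (Δt/2)·[f(t_0) + 2f(t_1) + ... + 2f(t_{7}) + f(t_8)].
Sum = -12.2265625.

-12.2265625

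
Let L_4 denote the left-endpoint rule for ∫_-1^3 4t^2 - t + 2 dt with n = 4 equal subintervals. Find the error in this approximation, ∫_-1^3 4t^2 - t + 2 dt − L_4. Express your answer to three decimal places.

11.333

Exact integral: ∫_-1^3 f(t) dt ≈ 41.33333.
L_4 = 30.
Error ≈ 41.33333 − 30 ≈ 11.333.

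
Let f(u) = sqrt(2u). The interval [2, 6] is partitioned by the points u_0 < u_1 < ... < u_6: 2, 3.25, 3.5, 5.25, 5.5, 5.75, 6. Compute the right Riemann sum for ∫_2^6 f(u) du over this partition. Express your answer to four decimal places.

Subinterval widths: 1.25, 0.25, 1.75, 0.25, 0.25, 0.25.
Right endpoints: 3.25, 3.5, 5.25, 5.5, 5.75, 6.
f(3.25) ≈ 2.5495, f(3.5) ≈ 2.6458, f(5.25) ≈ 3.2404, f(5.5) ≈ 3.3166, f(5.75) ≈ 3.3912, f(6) ≈ 3.4641.
Sum = Σ Δu_i · f(u_i).
Sum ≈ 12.0619.

12.0619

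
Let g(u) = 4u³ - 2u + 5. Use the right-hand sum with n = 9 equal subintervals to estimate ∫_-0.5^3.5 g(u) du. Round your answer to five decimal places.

Δu = (3.5 − (-0.5))/9 = 4/9.
Right endpoints: -1/18, 7/18, 5/6, 23/18, 31/18, 13/6, 47/18, 55/18, 3.5.
g(-1/18) = 7451/1458, g(7/18) = 6499/1458, g(5/6) = 305/54, g(23/18) = 15731/1458, g(31/18) = 32059/1458, g(13/6) = 2233/54, g(47/18) = 103499/1458, g(55/18) = 164755/1458, g(3.5) = 169.5.
Sum = Δu · [g(-1/18) + g(7/18) + g(5/6) + ...].
Sum ≈ 196.81481.

196.81481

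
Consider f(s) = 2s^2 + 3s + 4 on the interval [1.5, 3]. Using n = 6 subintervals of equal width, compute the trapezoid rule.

31.90625

Δs = (3 − 1.5)/6 = 0.25.
f(1.5) = 13, f(1.75) = 15.375, f(2) = 18, f(2.25) = 20.875, f(2.5) = 24, f(2.75) = 27.375, f(3) = 31.
T_6 = (Δs/2)·[f(s_0) + 2f(s_1) + ... + 2f(s_{5}) + f(s_6)].
Sum = 31.90625.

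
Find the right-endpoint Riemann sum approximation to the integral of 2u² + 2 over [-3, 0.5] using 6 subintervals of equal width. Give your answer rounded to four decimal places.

20.3762

Δu = (0.5 − (-3))/6 = 7/12.
Right endpoints: -29/12, -11/6, -1.25, -2/3, -1/12, 0.5.
f(-29/12) = 985/72, f(-11/6) = 157/18, f(-1.25) = 5.125, f(-2/3) = 26/9, f(-1/12) = 145/72, f(0.5) = 2.5.
Sum = Δu · [f(-29/12) + f(-11/6) + f(-1.25) + ...].
Sum ≈ 20.3762.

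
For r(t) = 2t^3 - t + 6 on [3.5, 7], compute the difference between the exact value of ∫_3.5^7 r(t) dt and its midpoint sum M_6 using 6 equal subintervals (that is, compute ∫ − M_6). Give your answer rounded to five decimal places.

Exact integral: ∫_3.5^7 r(t) dt = 1128.09375.
M_6 ≈ 1124.9674479.
Error ≈ 1128.09375 − 1124.9674479 ≈ 3.12630.

3.12630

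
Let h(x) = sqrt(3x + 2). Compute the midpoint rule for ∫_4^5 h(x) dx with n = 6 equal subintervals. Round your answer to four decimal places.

3.9355

Δx = (5 − 4)/6 = 1/6.
Midpoints: 49/12, 4.25, 53/12, 55/12, 4.75, 59/12.
h(49/12) ≈ 3.7749, h(4.25) ≈ 3.8406, h(53/12) ≈ 3.9051, h(55/12) ≈ 3.9686, h(4.75) ≈ 4.0311, h(59/12) ≈ 4.0927.
Sum = Δx · [h(49/12) + h(4.25) + h(53/12) + ...].
Sum ≈ 3.9355.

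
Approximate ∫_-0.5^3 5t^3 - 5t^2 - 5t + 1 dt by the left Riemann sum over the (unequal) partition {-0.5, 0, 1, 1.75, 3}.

3.48046875

Subinterval widths: 0.5, 1, 0.75, 1.25.
Left endpoints: -0.5, 0, 1, 1.75.
f(-0.5) = 1.625, f(0) = 1, f(1) = -4, f(1.75) = 3.734375.
Sum = Σ Δt_i · f(t_i).
Sum = 3.48046875.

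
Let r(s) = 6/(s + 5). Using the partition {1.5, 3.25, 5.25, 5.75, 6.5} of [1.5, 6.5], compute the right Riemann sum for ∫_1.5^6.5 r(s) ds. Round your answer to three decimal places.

3.114

Subinterval widths: 1.75, 2, 0.5, 0.75.
Right endpoints: 3.25, 5.25, 5.75, 6.5.
r(3.25) = 8/11, r(5.25) = 24/41, r(5.75) = 24/43, r(6.5) = 12/23.
Sum = Σ Δs_i · r(s_i).
Sum ≈ 3.114.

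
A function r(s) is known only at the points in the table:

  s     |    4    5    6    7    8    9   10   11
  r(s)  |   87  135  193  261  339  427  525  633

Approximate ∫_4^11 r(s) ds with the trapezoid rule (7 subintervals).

Δs = 1.
T_7 = (1/2)·[87 + 2·135 + 2·193 + 2·261 + 2·339 + 2·427 + 2·525 + 633] = 2240.

2240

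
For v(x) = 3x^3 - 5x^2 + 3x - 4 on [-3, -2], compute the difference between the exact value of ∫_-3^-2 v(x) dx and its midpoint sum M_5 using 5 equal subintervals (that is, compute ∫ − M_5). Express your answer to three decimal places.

Exact integral: ∫_-3^-2 v(x) dx ≈ -91.91667.
M_5 = -91.825.
Error ≈ -91.91667 − (-91.825) ≈ -0.092.

-0.092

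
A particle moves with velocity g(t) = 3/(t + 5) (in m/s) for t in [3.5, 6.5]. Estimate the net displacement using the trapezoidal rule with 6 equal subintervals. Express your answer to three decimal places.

0.907

Δt = (6.5 − 3.5)/6 = 0.5.
g(3.5) = 6/17, g(4) = 1/3, g(4.5) = 6/19, g(5) = 0.3, g(5.5) = 2/7, g(6) = 3/11, g(6.5) = 6/23.
T_6 = (Δt/2)·[g(t_0) + 2g(t_1) + ... + 2g(t_{5}) + g(t_6)].
Sum ≈ 0.907.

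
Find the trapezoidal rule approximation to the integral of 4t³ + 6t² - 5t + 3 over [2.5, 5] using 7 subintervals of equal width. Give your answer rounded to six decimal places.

Δt = (5 − 2.5)/7 = 5/14.
f(2.5) = 90.5, f(20/7) = 44929/343, f(45/14) = 124683/686, f(25/7) = 83654/343, f(55/14) = 218483/686, f(30/7) = 139479/343, f(65/14) = 349483/686, f(5) = 628.
T_7 = (Δt/2)·[f(t_0) + 2f(t_1) + ... + 2f(t_{6}) + f(t_7)].
Sum ≈ 768.022959.

768.022959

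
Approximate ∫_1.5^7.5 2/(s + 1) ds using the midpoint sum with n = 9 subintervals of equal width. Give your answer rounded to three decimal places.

Δs = (7.5 − 1.5)/9 = 2/3.
Midpoints: 11/6, 2.5, 19/6, 23/6, 4.5, 31/6, 35/6, 6.5, 43/6.
f(11/6) = 12/17, f(2.5) = 4/7, f(19/6) = 0.48, f(23/6) = 12/29, f(4.5) = 4/11, f(31/6) = 12/37, f(35/6) = 12/41, f(6.5) = 4/15, f(43/6) = 12/49.
Sum = Δs · [f(11/6) + f(2.5) + f(19/6) + ...].
Sum ≈ 2.442.

2.442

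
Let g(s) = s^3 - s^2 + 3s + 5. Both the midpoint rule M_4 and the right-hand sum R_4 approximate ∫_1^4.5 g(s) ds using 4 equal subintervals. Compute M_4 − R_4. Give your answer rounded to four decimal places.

-40.4585

M_4 ≈ 116.979980.
R_4 ≈ 157.438477.
M_4 − R_4 ≈ -40.4585.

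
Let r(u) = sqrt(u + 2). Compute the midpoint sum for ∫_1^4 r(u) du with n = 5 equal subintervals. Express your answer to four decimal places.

6.3351

Δu = (4 − 1)/5 = 0.6.
Midpoints: 1.3, 1.9, 2.5, 3.1, 3.7.
r(1.3) ≈ 1.8166, r(1.9) ≈ 1.9748, r(2.5) ≈ 2.1213, r(3.1) ≈ 2.2583, r(3.7) ≈ 2.3875.
Sum = Δu · [r(1.3) + r(1.9) + r(2.5) + r(3.1) + r(3.7)].
Sum ≈ 6.3351.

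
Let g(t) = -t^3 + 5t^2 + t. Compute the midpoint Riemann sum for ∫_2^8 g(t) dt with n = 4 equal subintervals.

-138.75

Δt = (8 − 2)/4 = 1.5.
Midpoints: 2.75, 4.25, 5.75, 7.25.
g(2.75) = 19.765625, g(4.25) = 17.796875, g(5.75) = -19.046875, g(7.25) = -111.015625.
Sum = Δt · [g(2.75) + g(4.25) + g(5.75) + g(7.25)].
Sum = -138.75.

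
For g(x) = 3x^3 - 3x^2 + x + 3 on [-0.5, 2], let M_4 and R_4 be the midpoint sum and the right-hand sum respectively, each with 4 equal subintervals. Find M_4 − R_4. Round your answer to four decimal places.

M_4 ≈ 12.897949.
R_4 ≈ 18.696289.
M_4 − R_4 ≈ -5.7983.

-5.7983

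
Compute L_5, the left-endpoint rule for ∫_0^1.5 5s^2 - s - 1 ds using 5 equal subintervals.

1.65

Δs = (1.5 − 0)/5 = 0.3.
Left endpoints: 0, 0.3, 0.6, 0.9, 1.2.
f(0) = -1, f(0.3) = -0.85, f(0.6) = 0.2, f(0.9) = 2.15, f(1.2) = 5.
Sum = Δs · [f(0) + f(0.3) + f(0.6) + f(0.9) + f(1.2)].
Sum = 1.65.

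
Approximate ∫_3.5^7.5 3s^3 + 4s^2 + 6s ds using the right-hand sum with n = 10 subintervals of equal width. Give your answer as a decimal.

Δs = (7.5 − 3.5)/10 = 0.4.
Right endpoints: 3.9, 4.3, 4.7, 5.1, 5.5, 5.9, 6.3, 6.7, 7.1, 7.5.
f(3.9) = 262.197, f(4.3) = 338.281, f(4.7) = 428.029, f(5.1) = 532.593, f(5.5) = 653.125, f(5.9) = 790.777, f(6.3) = 946.701, f(6.7) = 1122.049, f(7.1) = 1317.973, f(7.5) = 1535.625.
Sum = Δs · [f(3.9) + f(4.3) + f(4.7) + ...].
Sum = 3170.94.

3170.94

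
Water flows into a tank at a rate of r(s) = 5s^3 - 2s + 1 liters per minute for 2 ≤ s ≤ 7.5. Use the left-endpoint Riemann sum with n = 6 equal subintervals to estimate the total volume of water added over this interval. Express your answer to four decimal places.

2999.7869

Δs = (7.5 − 2)/6 = 11/12.
Left endpoints: 2, 35/12, 23/6, 4.75, 17/3, 79/12.
r(2) = 37, r(35/12) = 206023/1728, r(23/6) = 59395/216, r(4.75) = 527.359375, r(17/3) = 24286/27, r(79/12) = 2444171/1728.
Sum = Δs · [r(2) + r(35/12) + r(23/6) + ...].
Sum ≈ 2999.7869.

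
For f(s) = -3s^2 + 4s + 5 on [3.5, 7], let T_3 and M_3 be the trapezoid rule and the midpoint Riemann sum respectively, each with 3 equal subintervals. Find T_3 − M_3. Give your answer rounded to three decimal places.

-3.573

T_3 ≈ -211.50694.
M_3 ≈ -207.93403.
T_3 − M_3 ≈ -3.573.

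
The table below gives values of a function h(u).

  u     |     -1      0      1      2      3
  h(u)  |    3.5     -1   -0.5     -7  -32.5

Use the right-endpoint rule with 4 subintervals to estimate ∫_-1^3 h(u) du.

-41

Δu = 1.
Sum = 1·[(-1) + (-0.5) + (-7) + (-32.5)] = -41.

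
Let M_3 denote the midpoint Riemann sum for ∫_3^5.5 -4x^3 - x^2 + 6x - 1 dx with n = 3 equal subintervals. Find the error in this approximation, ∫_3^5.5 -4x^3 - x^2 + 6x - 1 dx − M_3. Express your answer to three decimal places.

Exact integral: ∫_3^5.5 f(x) dx ≈ -819.27083.
M_3 ≈ -811.74769.
Error ≈ -819.27083 − (-811.74769) ≈ -7.523.

-7.523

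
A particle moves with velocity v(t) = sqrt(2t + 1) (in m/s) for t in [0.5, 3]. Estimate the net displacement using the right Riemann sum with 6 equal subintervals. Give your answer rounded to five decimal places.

Δt = (3 − 0.5)/6 = 5/12.
Right endpoints: 11/12, 4/3, 1.75, 13/6, 31/12, 3.
v(11/12) ≈ 1.68325, v(4/3) ≈ 1.91485, v(1.75) ≈ 2.12132, v(13/6) ≈ 2.30940, v(31/12) ≈ 2.48328, v(3) ≈ 2.64575.
Sum = Δt · [v(11/12) + v(4/3) + v(1.75) + ...].
Sum ≈ 5.48244.

5.48244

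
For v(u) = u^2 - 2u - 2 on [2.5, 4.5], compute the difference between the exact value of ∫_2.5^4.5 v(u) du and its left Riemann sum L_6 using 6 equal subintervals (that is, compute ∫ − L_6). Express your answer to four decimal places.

1.6296

Exact integral: ∫_2.5^4.5 v(u) du ≈ 7.166667.
L_6 ≈ 5.537037.
Error ≈ 7.166667 − 5.537037 ≈ 1.6296.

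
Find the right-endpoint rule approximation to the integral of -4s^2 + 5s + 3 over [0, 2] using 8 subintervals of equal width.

4.5

Δs = (2 − 0)/8 = 0.25.
Right endpoints: 0.25, 0.5, 0.75, 1, 1.25, 1.5, 1.75, 2.
f(0.25) = 4, f(0.5) = 4.5, f(0.75) = 4.5, f(1) = 4, f(1.25) = 3, f(1.5) = 1.5, f(1.75) = -0.5, f(2) = -3.
Sum = Δs · [f(0.25) + f(0.5) + f(0.75) + ...].
Sum = 4.5.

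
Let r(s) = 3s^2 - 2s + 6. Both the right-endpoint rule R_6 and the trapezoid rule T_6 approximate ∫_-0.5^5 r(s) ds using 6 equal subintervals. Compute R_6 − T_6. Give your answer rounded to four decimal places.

R_6 ≈ 164.675347.
T_6 ≈ 135.685764.
R_6 − T_6 ≈ 28.9896.

28.9896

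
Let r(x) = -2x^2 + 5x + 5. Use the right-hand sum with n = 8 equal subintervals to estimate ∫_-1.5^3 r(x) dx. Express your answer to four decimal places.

21.1816

Δx = (3 − (-1.5))/8 = 0.5625.
Right endpoints: -0.9375, -0.375, 0.1875, 0.75, 1.3125, 1.875, 2.4375, 3.
r(-0.9375) = -1.4453125, r(-0.375) = 2.84375, r(0.1875) = 5.8671875, r(0.75) = 7.625, r(1.3125) = 8.1171875, r(1.875) = 7.34375, r(2.4375) = 5.3046875, r(3) = 2.
Sum = Δx · [r(-0.9375) + r(-0.375) + r(0.1875) + ...].
Sum ≈ 21.1816.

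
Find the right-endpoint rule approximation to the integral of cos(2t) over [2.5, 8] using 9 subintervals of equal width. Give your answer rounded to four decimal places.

Δt = (8 − 2.5)/9 = 11/18.
Right endpoints: 28/9, 67/18, 13/3, 89/18, 50/9, 37/6, 61/9, 133/18, 8.
f(28/9) ≈ 0.9981, f(67/18) ≈ 0.3982, f(13/3) ≈ -0.7261, f(89/18) ≈ -0.8942, f(50/9) ≈ 0.1153, f(37/6) ≈ 0.9730, f(61/9) ≈ 0.5494, f(133/18) ≈ -0.5977, f(8) ≈ -0.9577.
Sum = Δt · [f(28/9) + f(67/18) + f(13/3) + ...].
Sum ≈ -0.0866.

-0.0866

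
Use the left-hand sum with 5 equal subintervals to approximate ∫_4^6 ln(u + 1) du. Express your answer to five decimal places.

Δu = (6 − 4)/5 = 0.4.
Left endpoints: 4, 4.4, 4.8, 5.2, 5.6.
f(4) ≈ 1.60944, f(4.4) ≈ 1.68640, f(4.8) ≈ 1.75786, f(5.2) ≈ 1.82455, f(5.6) ≈ 1.88707.
Sum = Δu · [f(4) + f(4.4) + f(4.8) + f(5.2) + f(5.6)].
Sum ≈ 3.50613.

3.50613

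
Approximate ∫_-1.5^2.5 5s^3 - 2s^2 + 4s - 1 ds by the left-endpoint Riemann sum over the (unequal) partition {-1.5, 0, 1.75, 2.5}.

-24.30859375

Subinterval widths: 1.5, 1.75, 0.75.
Left endpoints: -1.5, 0, 1.75.
f(-1.5) = -28.375, f(0) = -1, f(1.75) = 26.671875.
Sum = Σ Δs_i · f(s_i).
Sum = -24.30859375.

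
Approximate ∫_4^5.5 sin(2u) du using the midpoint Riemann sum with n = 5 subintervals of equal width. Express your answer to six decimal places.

-0.076099

Δu = (5.5 − 4)/5 = 0.3.
Midpoints: 4.15, 4.45, 4.75, 5.05, 5.35.
f(4.15) ≈ 0.902172, f(4.45) ≈ 0.501021, f(4.75) ≈ -0.075151, f(5.05) ≈ -0.625071, f(5.35) ≈ -0.956635.
Sum = Δu · [f(4.15) + f(4.45) + f(4.75) + f(5.05) + f(5.35)].
Sum ≈ -0.076099.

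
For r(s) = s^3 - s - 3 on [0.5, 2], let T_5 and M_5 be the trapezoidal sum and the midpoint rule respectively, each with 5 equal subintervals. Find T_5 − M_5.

T_5 = -2.30625.
M_5 = -2.4328125.
T_5 − M_5 = 0.1265625.

0.1265625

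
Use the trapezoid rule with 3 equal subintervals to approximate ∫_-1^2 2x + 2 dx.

9

Δx = (2 − (-1))/3 = 1.
f(-1) = 0, f(0) = 2, f(1) = 4, f(2) = 6.
T_3 = (Δx/2)·[f(x_0) + 2f(x_1) + 2f(x_2) + f(x_3)].
Sum = 9.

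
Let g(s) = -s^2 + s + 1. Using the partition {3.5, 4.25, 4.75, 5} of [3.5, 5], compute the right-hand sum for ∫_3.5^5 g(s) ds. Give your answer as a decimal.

Subinterval widths: 0.75, 0.5, 0.25.
Right endpoints: 4.25, 4.75, 5.
g(4.25) = -12.8125, g(4.75) = -16.8125, g(5) = -19.
Sum = Σ Δs_i · g(s_i).
Sum = -22.765625.

-22.765625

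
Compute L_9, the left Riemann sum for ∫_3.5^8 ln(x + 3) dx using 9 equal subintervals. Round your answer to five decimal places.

9.57730

Δx = (8 − 3.5)/9 = 0.5.
Left endpoints: 3.5, 4, 4.5, 5, 5.5, 6, 6.5, 7, 7.5.
f(3.5) ≈ 1.87180, f(4) ≈ 1.94591, f(4.5) ≈ 2.01490, f(5) ≈ 2.07944, f(5.5) ≈ 2.14007, f(6) ≈ 2.19722, f(6.5) ≈ 2.25129, f(7) ≈ 2.30259, f(7.5) ≈ 2.35138.
Sum = Δx · [f(3.5) + f(4) + f(4.5) + ...].
Sum ≈ 9.57730.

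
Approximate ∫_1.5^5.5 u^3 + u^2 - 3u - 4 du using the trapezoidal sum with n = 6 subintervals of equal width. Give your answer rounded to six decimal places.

227.240741

Δu = (5.5 − 1.5)/6 = 2/3.
f(1.5) = -2.875, f(13/6) = 943/216, f(17/6) = 3947/216, f(3.5) = 40.625, f(25/6) = 15811/216, f(29/6) = 25439/216, f(5.5) = 176.125.
T_6 = (Δu/2)·[f(u_0) + 2f(u_1) + ... + 2f(u_{5}) + f(u_6)].
Sum ≈ 227.240741.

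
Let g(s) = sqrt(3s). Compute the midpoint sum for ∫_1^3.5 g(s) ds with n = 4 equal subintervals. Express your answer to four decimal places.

Δs = (3.5 − 1)/4 = 0.625.
Midpoints: 1.3125, 1.9375, 2.5625, 3.1875.
g(1.3125) ≈ 1.9843, g(1.9375) ≈ 2.4109, g(2.5625) ≈ 2.7726, g(3.1875) ≈ 3.0923.
Sum = Δs · [g(1.3125) + g(1.9375) + g(2.5625) + g(3.1875)].
Sum ≈ 6.4126.

6.4126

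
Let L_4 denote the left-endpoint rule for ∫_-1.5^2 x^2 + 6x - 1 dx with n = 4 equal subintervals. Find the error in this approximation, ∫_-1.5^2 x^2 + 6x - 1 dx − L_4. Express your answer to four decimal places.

9.5065

Exact integral: ∫_-1.5^2 f(x) dx ≈ 5.541667.
L_4 = -3.96484375.
Error ≈ 5.541667 − (-3.96484375) ≈ 9.5065.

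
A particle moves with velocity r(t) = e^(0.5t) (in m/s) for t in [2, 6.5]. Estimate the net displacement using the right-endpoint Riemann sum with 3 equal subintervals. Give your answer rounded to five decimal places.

Δt = (6.5 − 2)/3 = 1.5.
Right endpoints: 3.5, 5, 6.5.
r(3.5) ≈ 5.75460, r(5) ≈ 12.18249, r(6.5) ≈ 25.79034.
Sum = Δt · [r(3.5) + r(5) + r(6.5)].
Sum ≈ 65.59115.

65.59115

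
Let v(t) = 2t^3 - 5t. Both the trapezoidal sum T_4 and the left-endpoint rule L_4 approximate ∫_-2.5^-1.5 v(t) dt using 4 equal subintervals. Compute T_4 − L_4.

T_4 = -7.125.
L_4 = -9.5625.
T_4 − L_4 = 2.4375.

2.4375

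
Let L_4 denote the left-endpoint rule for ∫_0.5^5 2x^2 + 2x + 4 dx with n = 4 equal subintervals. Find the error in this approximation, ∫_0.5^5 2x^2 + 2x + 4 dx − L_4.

Exact integral: ∫_0.5^5 f(x) dx = 126.
L_4 = 94.9921875.
Error = 126 − 94.9921875 = 31.0078125.

31.0078125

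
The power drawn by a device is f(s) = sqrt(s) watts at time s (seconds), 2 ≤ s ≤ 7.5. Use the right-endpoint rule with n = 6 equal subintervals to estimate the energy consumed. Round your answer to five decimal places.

12.40255

Δs = (7.5 − 2)/6 = 11/12.
Right endpoints: 35/12, 23/6, 4.75, 17/3, 79/12, 7.5.
f(35/12) ≈ 1.70783, f(23/6) ≈ 1.95789, f(4.75) ≈ 2.17945, f(17/3) ≈ 2.38048, f(79/12) ≈ 2.56580, f(7.5) ≈ 2.73861.
Sum = Δs · [f(35/12) + f(23/6) + f(4.75) + ...].
Sum ≈ 12.40255.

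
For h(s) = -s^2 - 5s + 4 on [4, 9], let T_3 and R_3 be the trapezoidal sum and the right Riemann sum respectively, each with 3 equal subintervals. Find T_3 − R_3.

75

T_3 ≈ -366.48148.
R_3 ≈ -441.48148.
T_3 − R_3 = 75.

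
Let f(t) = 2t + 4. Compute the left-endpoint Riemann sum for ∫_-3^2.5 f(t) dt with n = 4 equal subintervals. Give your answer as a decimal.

11.6875

Δt = (2.5 − (-3))/4 = 1.375.
Left endpoints: -3, -1.625, -0.25, 1.125.
f(-3) = -2, f(-1.625) = 0.75, f(-0.25) = 3.5, f(1.125) = 6.25.
Sum = Δt · [f(-3) + f(-1.625) + f(-0.25) + f(1.125)].
Sum = 11.6875.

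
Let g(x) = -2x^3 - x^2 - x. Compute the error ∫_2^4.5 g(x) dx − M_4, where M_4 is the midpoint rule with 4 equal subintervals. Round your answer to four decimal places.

-1.6683

Exact integral: ∫_2^4.5 g(x) dx ≈ -232.864583.
M_4 ≈ -231.196289.
Error ≈ -232.864583 − (-231.196289) ≈ -1.6683.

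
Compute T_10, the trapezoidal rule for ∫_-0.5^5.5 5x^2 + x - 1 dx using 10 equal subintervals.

288.3

Δx = (5.5 − (-0.5))/10 = 0.6.
f(-0.5) = -0.25, f(0.1) = -0.85, f(0.7) = 2.15, f(1.3) = 8.75, f(1.9) = 18.95, f(2.5) = 32.75, f(3.1) = 50.15, f(3.7) = 71.15, f(4.3) = 95.75, f(4.9) = 123.95, f(5.5) = 155.75.
T_10 = (Δx/2)·[f(x_0) + 2f(x_1) + ... + 2f(x_{9}) + f(x_10)].
Sum = 288.3.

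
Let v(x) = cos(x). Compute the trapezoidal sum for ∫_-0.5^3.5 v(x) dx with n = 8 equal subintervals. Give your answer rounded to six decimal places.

0.125951

Δx = (3.5 − (-0.5))/8 = 0.5.
v(-0.5) ≈ 0.877583, v(0) ≈ 1.000000, v(0.5) ≈ 0.877583, v(1) ≈ 0.540302, v(1.5) ≈ 0.070737, v(2) ≈ -0.416147, v(2.5) ≈ -0.801144, v(3) ≈ -0.989992, v(3.5) ≈ -0.936457.
T_8 = (Δx/2)·[v(x_0) + 2v(x_1) + ... + 2v(x_{7}) + v(x_8)].
Sum ≈ 0.125951.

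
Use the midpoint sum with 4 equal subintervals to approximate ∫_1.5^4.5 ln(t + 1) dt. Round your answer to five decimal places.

4.09046

Δt = (4.5 − 1.5)/4 = 0.75.
Midpoints: 1.875, 2.625, 3.375, 4.125.
f(1.875) ≈ 1.05605, f(2.625) ≈ 1.28785, f(3.375) ≈ 1.47591, f(4.125) ≈ 1.63413.
Sum = Δt · [f(1.875) + f(2.625) + f(3.375) + f(4.125)].
Sum ≈ 4.09046.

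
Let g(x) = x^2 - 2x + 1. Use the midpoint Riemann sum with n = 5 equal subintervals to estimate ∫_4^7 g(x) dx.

62.91

Δx = (7 − 4)/5 = 0.6.
Midpoints: 4.3, 4.9, 5.5, 6.1, 6.7.
g(4.3) = 10.89, g(4.9) = 15.21, g(5.5) = 20.25, g(6.1) = 26.01, g(6.7) = 32.49.
Sum = Δx · [g(4.3) + g(4.9) + g(5.5) + g(6.1) + g(6.7)].
Sum = 62.91.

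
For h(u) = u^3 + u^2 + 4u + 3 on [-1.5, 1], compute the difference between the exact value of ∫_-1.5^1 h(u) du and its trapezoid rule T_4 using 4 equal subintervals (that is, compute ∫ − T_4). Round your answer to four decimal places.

-0.0407

Exact integral: ∫_-1.5^1 h(u) du ≈ 5.442708.
T_4 ≈ 5.483398.
Error ≈ 5.442708 − 5.483398 ≈ -0.0407.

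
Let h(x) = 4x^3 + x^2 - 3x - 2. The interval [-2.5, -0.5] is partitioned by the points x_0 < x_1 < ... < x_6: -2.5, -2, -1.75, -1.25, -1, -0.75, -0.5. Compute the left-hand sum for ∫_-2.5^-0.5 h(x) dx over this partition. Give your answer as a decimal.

Subinterval widths: 0.5, 0.25, 0.5, 0.25, 0.25, 0.25.
Left endpoints: -2.5, -2, -1.75, -1.25, -1, -0.75.
h(-2.5) = -50.75, h(-2) = -24, h(-1.75) = -15.125, h(-1.25) = -4.5, h(-1) = -2, h(-0.75) = -0.875.
Sum = Σ Δx_i · h(x_i).
Sum = -40.78125.

-40.78125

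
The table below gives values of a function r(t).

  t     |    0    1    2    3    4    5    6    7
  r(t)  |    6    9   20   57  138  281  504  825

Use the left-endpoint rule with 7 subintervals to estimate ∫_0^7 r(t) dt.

1015

Δt = 1.
Sum = 1·[6 + 9 + 20 + 57 + 138 + 281 + 504] = 1015.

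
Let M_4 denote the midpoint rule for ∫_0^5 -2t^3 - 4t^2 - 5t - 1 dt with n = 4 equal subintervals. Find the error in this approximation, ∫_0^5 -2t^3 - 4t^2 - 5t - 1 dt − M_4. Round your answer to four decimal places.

Exact integral: ∫_0^5 f(t) dt ≈ -546.666667.
M_4 = -534.296875.
Error ≈ -546.666667 − (-534.296875) ≈ -12.3698.

-12.3698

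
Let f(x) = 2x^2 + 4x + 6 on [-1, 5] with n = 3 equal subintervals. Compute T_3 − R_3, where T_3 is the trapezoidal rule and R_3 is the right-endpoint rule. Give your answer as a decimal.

T_3 = 176.
R_3 = 248.
T_3 − R_3 = -72.

-72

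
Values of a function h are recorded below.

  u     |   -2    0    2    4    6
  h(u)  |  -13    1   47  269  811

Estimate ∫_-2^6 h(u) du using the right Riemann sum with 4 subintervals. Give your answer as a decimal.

Δu = 2.
Sum = 2·[1 + 47 + 269 + 811] = 2256.

2256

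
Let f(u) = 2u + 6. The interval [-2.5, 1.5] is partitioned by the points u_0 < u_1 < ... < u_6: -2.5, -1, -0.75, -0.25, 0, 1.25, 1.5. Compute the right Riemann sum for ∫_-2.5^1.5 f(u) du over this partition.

Subinterval widths: 1.5, 0.25, 0.5, 0.25, 1.25, 0.25.
Right endpoints: -1, -0.75, -0.25, 0, 1.25, 1.5.
f(-1) = 4, f(-0.75) = 4.5, f(-0.25) = 5.5, f(0) = 6, f(1.25) = 8.5, f(1.5) = 9.
Sum = Σ Δu_i · f(u_i).
Sum = 24.25.

24.25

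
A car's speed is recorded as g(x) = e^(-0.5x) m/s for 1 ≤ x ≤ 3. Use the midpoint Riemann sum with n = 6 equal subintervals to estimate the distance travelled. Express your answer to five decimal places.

Δx = (3 − 1)/6 = 1/3.
Midpoints: 7/6, 1.5, 11/6, 13/6, 2.5, 17/6.
g(7/6) ≈ 0.55804, g(1.5) ≈ 0.47237, g(11/6) ≈ 0.39985, g(13/6) ≈ 0.33847, g(2.5) ≈ 0.28650, g(17/6) ≈ 0.24252.
Sum = Δx · [g(7/6) + g(1.5) + g(11/6) + ...].
Sum ≈ 0.76591.

0.76591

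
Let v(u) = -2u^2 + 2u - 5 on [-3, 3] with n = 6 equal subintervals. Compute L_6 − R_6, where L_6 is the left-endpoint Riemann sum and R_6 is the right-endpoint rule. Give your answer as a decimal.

-12

L_6 = -74.
R_6 = -62.
L_6 − R_6 = -12.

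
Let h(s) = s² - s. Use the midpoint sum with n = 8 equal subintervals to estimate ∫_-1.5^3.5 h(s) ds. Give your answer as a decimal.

10.25390625

Δs = (3.5 − (-1.5))/8 = 0.625.
Midpoints: -1.1875, -0.5625, 0.0625, 0.6875, 1.3125, 1.9375, 2.5625, 3.1875.
h(-1.1875) = 2.59765625, h(-0.5625) = 0.87890625, h(0.0625) = -0.05859375, h(0.6875) = -0.21484375, h(1.3125) = 0.41015625, h(1.9375) = 1.81640625, h(2.5625) = 4.00390625, h(3.1875) = 6.97265625.
Sum = Δs · [h(-1.1875) + h(-0.5625) + h(0.0625) + ...].
Sum = 10.25390625.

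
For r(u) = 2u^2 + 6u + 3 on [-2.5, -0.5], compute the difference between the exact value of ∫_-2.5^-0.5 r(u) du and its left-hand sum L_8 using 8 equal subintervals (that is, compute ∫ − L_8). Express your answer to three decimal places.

-0.042

Exact integral: ∫_-2.5^-0.5 r(u) du ≈ -1.66667.
L_8 = -1.625.
Error ≈ -1.66667 − (-1.625) ≈ -0.042.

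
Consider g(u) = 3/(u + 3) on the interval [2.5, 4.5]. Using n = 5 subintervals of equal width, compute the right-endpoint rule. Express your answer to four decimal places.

0.9020

Δu = (4.5 − 2.5)/5 = 0.4.
Right endpoints: 2.9, 3.3, 3.7, 4.1, 4.5.
g(2.9) = 30/59, g(3.3) = 10/21, g(3.7) = 30/67, g(4.1) = 30/71, g(4.5) = 0.4.
Sum = Δu · [g(2.9) + g(3.3) + g(3.7) + g(4.1) + g(4.5)].
Sum ≈ 0.9020.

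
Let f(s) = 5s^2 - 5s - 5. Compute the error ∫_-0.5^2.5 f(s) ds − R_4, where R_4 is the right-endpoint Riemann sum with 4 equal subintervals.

-7.03125

Exact integral: ∫_-0.5^2.5 f(s) ds = -3.75.
R_4 = 3.28125.
Error = -3.75 − 3.28125 = -7.03125.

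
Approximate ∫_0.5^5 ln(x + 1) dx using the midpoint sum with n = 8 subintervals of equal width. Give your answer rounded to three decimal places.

Δx = (5 − 0.5)/8 = 0.5625.
Midpoints: 0.78125, 1.34375, 1.90625, 2.46875, 3.03125, 3.59375, 4.15625, 4.71875.
f(0.78125) ≈ 0.577, f(1.34375) ≈ 0.852, f(1.90625) ≈ 1.067, f(2.46875) ≈ 1.244, f(3.03125) ≈ 1.394, f(3.59375) ≈ 1.525, f(4.15625) ≈ 1.640, f(4.71875) ≈ 1.744.
Sum = Δx · [f(0.78125) + f(1.34375) + f(1.90625) + ...].
Sum ≈ 5.649.

5.649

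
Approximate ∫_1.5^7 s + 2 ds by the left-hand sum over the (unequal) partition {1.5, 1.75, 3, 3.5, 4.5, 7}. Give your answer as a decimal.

29.8125

Subinterval widths: 0.25, 1.25, 0.5, 1, 2.5.
Left endpoints: 1.5, 1.75, 3, 3.5, 4.5.
f(1.5) = 3.5, f(1.75) = 3.75, f(3) = 5, f(3.5) = 5.5, f(4.5) = 6.5.
Sum = Σ Δs_i · f(s_i).
Sum = 29.8125.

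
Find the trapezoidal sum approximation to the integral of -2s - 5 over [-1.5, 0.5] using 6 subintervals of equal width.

Δs = (0.5 − (-1.5))/6 = 1/3.
f(-1.5) = -2, f(-7/6) = -8/3, f(-5/6) = -10/3, f(-0.5) = -4, f(-1/6) = -14/3, f(1/6) = -16/3, f(0.5) = -6.
T_6 = (Δs/2)·[f(s_0) + 2f(s_1) + ... + 2f(s_{5}) + f(s_6)].
Sum = -8.

-8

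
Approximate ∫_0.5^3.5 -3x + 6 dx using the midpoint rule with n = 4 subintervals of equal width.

Δx = (3.5 − 0.5)/4 = 0.75.
Midpoints: 0.875, 1.625, 2.375, 3.125.
f(0.875) = 3.375, f(1.625) = 1.125, f(2.375) = -1.125, f(3.125) = -3.375.
Sum = Δx · [f(0.875) + f(1.625) + f(2.375) + f(3.125)].
Sum = 0.

0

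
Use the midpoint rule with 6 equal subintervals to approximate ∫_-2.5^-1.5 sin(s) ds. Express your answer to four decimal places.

-0.8729

Δs = (-1.5 − (-2.5))/6 = 1/6.
Midpoints: -29/12, -2.25, -25/12, -23/12, -1.75, -19/12.
f(-29/12) ≈ -0.6631, f(-2.25) ≈ -0.7781, f(-25/12) ≈ -0.8715, f(-23/12) ≈ -0.9408, f(-1.75) ≈ -0.9840, f(-19/12) ≈ -0.9999.
Sum = Δs · [f(-29/12) + f(-2.25) + f(-25/12) + ...].
Sum ≈ -0.8729.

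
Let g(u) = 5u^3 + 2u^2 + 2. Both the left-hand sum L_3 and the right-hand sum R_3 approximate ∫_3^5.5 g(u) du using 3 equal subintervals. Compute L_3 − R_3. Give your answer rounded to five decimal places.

L_3 ≈ 851.4467593.
R_3 ≈ 1467.5925926.
L_3 − R_3 ≈ -616.14583.

-616.14583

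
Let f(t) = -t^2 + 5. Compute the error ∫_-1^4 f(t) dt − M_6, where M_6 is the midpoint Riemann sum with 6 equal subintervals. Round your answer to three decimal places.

Exact integral: ∫_-1^4 f(t) dt ≈ 3.33333.
M_6 ≈ 3.62269.
Error ≈ 3.33333 − 3.62269 ≈ -0.289.

-0.289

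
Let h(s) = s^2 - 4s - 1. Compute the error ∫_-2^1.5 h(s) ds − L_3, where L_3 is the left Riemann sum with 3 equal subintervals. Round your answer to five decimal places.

-9.98148

Exact integral: ∫_-2^1.5 h(s) ds ≈ 3.7916667.
L_3 ≈ 13.7731481.
Error ≈ 3.7916667 − 13.7731481 ≈ -9.98148.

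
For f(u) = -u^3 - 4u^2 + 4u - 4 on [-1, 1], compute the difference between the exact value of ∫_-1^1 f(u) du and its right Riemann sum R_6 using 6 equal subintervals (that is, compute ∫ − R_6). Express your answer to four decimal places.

Exact integral: ∫_-1^1 f(u) du ≈ -10.666667.
R_6 ≈ -9.814815.
Error ≈ -10.666667 − (-9.814815) ≈ -0.8519.

-0.8519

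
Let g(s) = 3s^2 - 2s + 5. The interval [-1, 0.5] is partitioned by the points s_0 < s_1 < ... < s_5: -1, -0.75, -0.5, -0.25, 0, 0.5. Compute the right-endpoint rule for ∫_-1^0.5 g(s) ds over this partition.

Subinterval widths: 0.25, 0.25, 0.25, 0.25, 0.5.
Right endpoints: -0.75, -0.5, -0.25, 0, 0.5.
g(-0.75) = 8.1875, g(-0.5) = 6.75, g(-0.25) = 5.6875, g(0) = 5, g(0.5) = 4.75.
Sum = Σ Δs_i · g(s_i).
Sum = 8.78125.

8.78125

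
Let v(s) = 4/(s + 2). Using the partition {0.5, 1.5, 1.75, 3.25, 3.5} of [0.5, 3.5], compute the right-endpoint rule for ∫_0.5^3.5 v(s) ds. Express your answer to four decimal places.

2.7342

Subinterval widths: 1, 0.25, 1.5, 0.25.
Right endpoints: 1.5, 1.75, 3.25, 3.5.
v(1.5) = 8/7, v(1.75) = 16/15, v(3.25) = 16/21, v(3.5) = 8/11.
Sum = Σ Δs_i · v(s_i).
Sum ≈ 2.7342.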